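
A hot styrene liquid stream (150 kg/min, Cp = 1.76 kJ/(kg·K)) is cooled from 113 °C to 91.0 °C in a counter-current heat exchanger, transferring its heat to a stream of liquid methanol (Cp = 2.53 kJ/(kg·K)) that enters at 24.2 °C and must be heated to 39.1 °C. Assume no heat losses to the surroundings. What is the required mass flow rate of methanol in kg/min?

ṁ_c = 154 kg/min

Heat released by hot stream: Q = 150 × 1.76 × (113 − 91.0) = 5808 kJ/min
Energy balance on cold side (adiabatic exchanger): Q = ṁ_c·Cp_c·(T_c,out − T_c,in)
ṁ_c = 5808 / [2.53 × (39.1 − 24.2)] = 154.07 kg/min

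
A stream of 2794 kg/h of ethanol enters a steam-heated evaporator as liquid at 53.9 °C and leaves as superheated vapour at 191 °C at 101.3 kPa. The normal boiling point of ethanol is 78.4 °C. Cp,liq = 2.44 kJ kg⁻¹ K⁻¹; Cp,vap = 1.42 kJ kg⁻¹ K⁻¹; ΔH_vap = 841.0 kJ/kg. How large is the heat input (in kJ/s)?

liquid 53.9→78.4 °C: 59.78 kJ/kg
vaporisation at 78.4 °C: 841 kJ/kg
vapour 78.4→191 °C: 159.89 kJ/kg
Δh = 59.78 + 841 + 159.89 = 1060.7 kJ/kg
Q = ṁ·Δh = 2794 kg/h × 1060.7 kJ/kg = 2.9635e+06 kJ/h
|Q| = 823.2 kW

Q = 823 kJ/s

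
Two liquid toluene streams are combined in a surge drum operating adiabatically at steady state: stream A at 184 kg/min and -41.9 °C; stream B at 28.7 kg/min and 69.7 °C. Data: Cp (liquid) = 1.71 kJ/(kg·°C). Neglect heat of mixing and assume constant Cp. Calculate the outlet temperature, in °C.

T_out = -26.8 °C

Adiabatic, steady state ⇒ Σ ṁᵢCp,ᵢ(T_out − Tᵢ) = 0
Σ ṁᵢCp,ᵢTᵢ = 184×1.71×-41.9 + 28.7×1.71×69.7 = -9762.7
Σ ṁᵢCp,ᵢ = 184×1.71 + 28.7×1.71 = 363.72
T_out = -9762.7 / 363.72 = -26.842 °C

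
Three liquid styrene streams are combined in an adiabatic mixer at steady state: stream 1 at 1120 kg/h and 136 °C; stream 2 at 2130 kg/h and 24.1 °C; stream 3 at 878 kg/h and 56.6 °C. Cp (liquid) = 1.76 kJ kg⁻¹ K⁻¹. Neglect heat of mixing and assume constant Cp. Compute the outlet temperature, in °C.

Adiabatic, steady state ⇒ Σ ṁᵢCp,ᵢ(T_out − Tᵢ) = 0
T_out = Σ ṁᵢCp,ᵢTᵢ / Σ ṁᵢCp,ᵢ
      = 445890 / 7265.3 = 61.373 °C

T_out = 61.4 °C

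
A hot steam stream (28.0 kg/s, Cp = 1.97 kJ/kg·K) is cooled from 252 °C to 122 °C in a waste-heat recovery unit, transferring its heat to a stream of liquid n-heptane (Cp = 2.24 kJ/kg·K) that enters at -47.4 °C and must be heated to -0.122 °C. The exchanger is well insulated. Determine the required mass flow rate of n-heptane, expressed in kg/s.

ṁ_c = 67.7 kg/s

Heat released by hot stream: Q = 28.0 × 1.97 × (252 − 122) = 7170.8 kJ/s
Energy balance on cold side (adiabatic exchanger): Q = ṁ_c·Cp_c·(T_c,out − T_c,in)
ṁ_c = 7170.8 / [2.24 × (-0.122 − -47.4)] = 67.711 kg/s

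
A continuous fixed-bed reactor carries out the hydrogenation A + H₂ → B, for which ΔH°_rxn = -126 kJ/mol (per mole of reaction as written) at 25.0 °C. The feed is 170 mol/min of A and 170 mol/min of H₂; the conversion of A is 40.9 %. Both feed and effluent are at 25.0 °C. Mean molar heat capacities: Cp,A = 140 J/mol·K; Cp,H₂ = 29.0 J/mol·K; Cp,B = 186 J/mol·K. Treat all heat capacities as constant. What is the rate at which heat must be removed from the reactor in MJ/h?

Q_out = 526 MJ/h

Extent of reaction ξ = 0.409 × 170 = 69.53 mol/min
Reaction term: ξ·ΔH°_rxn = 69.53 × -126 = -8760.8 kJ/min
Q = ΔH = -8760.8 kJ/min = -146.01 kW
Heat removed = 525.65 MJ/h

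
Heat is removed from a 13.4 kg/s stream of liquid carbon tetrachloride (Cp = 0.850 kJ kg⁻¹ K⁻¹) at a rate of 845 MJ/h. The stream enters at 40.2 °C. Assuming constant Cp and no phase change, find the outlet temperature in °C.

Q = 845 MJ/h = 234.72 kJ/s
ΔT = Q/(ṁ·Cp) = 234.72/(13.4×0.850) = 20.608 K
T_out = 40.2 − 20.608 = 19.592 °C

T_out = 19.6 °C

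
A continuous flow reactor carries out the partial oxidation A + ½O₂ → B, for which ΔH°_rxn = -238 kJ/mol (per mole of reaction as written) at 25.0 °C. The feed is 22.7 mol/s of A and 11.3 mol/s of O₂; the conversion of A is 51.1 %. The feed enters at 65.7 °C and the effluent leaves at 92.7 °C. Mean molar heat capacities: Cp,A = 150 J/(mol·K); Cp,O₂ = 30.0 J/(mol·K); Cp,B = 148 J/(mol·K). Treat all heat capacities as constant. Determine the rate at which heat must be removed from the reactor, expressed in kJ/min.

Extent of reaction ξ = 0.511 × 22.7 = 11.6 mol/s
Reaction term: ξ·ΔH°_rxn = 11.6 × -238 = -2760.7 kJ/s
Sensible, feed 65.7→25 °C: -152.38 kJ/s
Outlet flows (mol/s): A 11.1, O₂ 5.5002, B 11.6
Sensible, products 25→92.7 °C: 240.12 kJ/s
Q = ΔH = -2673 kJ/s = -2673 kW
Heat removed = 160380 kJ/min

Q_out = 160000 kJ/min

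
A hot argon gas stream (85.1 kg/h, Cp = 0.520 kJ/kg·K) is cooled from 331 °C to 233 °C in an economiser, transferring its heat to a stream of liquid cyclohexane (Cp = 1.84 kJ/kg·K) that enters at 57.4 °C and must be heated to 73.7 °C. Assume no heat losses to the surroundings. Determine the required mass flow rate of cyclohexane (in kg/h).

ṁ_c = 145 kg/h

Heat released by hot stream: Q = 85.1 × 0.520 × (331 − 233) = 4336.7 kJ/h
Energy balance on cold side (adiabatic exchanger): Q = ṁ_c·Cp_c·(T_c,out − T_c,in)
ṁ_c = 4336.7 / [1.84 × (73.7 − 57.4)] = 144.6 kg/h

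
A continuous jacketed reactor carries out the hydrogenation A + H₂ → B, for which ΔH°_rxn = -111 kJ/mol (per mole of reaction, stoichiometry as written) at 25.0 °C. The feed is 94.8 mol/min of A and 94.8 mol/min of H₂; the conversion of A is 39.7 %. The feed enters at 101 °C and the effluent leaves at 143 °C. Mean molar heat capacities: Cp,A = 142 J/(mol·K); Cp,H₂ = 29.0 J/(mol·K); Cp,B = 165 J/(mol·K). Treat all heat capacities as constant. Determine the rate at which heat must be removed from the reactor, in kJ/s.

Q_out = 58.7 kJ/s

Extent of reaction ξ = 0.397 × 94.8 = 37.636 mol/min
Reaction term: ξ·ΔH°_rxn = 37.636 × -111 = -4177.6 kJ/min
Sensible, feed 101→25 °C: -1232 kJ/min
Outlet flows (mol/min): A 57.164, H₂ 57.164, B 37.636
Sensible, products 25→143 °C: 1886.2 kJ/min
Q = ΔH = -3523.3 kJ/min = -58.722 kW
Heat removed = 58.722 kJ/s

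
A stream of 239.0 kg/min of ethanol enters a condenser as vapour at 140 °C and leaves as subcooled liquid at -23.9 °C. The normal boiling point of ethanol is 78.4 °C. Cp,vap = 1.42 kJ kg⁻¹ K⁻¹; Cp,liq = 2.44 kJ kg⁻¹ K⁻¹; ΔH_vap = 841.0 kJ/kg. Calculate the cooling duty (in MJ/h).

Q_c = 16900 MJ/h

vapour 140→78.4 °C: -87.472 kJ/kg
condensation at 78.4 °C: -841 kJ/kg
liquid 78.4→-23.9 °C: -249.61 kJ/kg
Δh = -87.472 + -841 + -249.61 = -1178.1 kJ/kg
Q = ṁ·Δh = 239.0 kg/min × -1178.1 kJ/kg = -281560 kJ/min
|Q| = 4692.7 kW = 16894 MJ/h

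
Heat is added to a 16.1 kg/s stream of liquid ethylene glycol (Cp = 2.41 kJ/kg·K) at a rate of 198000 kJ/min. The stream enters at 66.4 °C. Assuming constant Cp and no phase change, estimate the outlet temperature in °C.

Q = 198000 kJ/min = 3300 kJ/s
ΔT = Q/(ṁ·Cp) = 3300/(16.1×2.41) = 85.049 K
T_out = 66.4 + 85.049 = 151.45 °C

T_out = 151 °C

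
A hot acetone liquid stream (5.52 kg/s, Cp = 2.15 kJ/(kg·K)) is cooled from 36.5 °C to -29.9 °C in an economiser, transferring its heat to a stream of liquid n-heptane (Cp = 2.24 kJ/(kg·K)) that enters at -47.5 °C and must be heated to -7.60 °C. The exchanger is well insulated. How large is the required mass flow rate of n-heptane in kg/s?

Heat released by hot stream: Q = 5.52 × 2.15 × (36.5 − -29.9) = 788.04 kJ/s
Energy balance on cold side (adiabatic exchanger): Q = ṁ_c·Cp_c·(T_c,out − T_c,in)
ṁ_c = 788.04 / [2.24 × (-7.60 − -47.5)] = 8.8171 kg/s

ṁ_c = 8.82 kg/s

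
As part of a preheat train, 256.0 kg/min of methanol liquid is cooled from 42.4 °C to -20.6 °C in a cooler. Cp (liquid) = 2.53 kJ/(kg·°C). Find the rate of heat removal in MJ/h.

Q_c = 2450 MJ/h

Q = ṁ·Cp·ΔT = 256.0 × 2.53 × (-20.6 − 42.4) = -40804 kJ/min
Converting: 40804 / 60 s = 680.06 kW
Cooling duty = 2448.2 MJ/h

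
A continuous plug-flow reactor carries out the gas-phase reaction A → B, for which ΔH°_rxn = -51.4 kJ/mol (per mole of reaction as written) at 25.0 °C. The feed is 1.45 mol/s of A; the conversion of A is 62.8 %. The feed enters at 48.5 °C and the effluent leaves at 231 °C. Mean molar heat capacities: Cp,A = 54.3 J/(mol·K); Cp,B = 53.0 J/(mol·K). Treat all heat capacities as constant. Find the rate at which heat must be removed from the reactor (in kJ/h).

Q_out = 118000 kJ/h

Extent of reaction ξ = 0.628 × 1.45 = 0.9106 mol/s
Reaction term: ξ·ΔH°_rxn = 0.9106 × -51.4 = -46.805 kJ/s
Sensible, feed 48.5→25 °C: -1.8503 kJ/s
Outlet flows (mol/s): A 0.5394, B 0.9106
Sensible, products 25→231 °C: 15.976 kJ/s
Q = ΔH = -32.68 kJ/s = -32.68 kW
Heat removed = 117650 kJ/h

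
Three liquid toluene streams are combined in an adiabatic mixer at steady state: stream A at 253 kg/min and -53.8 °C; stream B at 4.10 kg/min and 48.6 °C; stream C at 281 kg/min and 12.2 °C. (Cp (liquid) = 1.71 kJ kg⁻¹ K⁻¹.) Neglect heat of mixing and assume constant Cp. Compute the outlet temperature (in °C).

T_out = -18.6 °C

Adiabatic, steady state ⇒ Σ ṁᵢCp,ᵢ(T_out − Tᵢ) = 0
T_out = Σ ṁᵢCp,ᵢTᵢ / Σ ṁᵢCp,ᵢ
      = -17073 / 920.15 = -18.554 °C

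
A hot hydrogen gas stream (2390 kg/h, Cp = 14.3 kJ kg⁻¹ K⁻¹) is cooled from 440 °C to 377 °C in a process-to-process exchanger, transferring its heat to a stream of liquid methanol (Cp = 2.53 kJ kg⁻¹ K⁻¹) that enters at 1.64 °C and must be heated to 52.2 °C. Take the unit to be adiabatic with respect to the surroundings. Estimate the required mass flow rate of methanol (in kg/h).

ṁ_c = 16800 kg/h

Heat released by hot stream: Q = 2390 × 14.3 × (440 − 377) = 2.1532e+06 kJ/h
Energy balance on cold side (adiabatic exchanger): Q = ṁ_c·Cp_c·(T_c,out − T_c,in)
ṁ_c = 2.1532e+06 / [2.53 × (52.2 − 1.64)] = 16832 kg/h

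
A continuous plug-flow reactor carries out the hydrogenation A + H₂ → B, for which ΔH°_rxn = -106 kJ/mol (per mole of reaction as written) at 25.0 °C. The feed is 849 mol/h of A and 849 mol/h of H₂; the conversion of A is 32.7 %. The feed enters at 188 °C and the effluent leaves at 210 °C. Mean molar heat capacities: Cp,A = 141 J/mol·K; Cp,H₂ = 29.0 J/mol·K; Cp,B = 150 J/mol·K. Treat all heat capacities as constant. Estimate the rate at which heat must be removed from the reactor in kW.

Extent of reaction ξ = 0.327 × 849 = 277.62 mol/h
Reaction term: ξ·ΔH°_rxn = 277.62 × -106 = -29428 kJ/h
Sensible, feed 188→25 °C: -23526 kJ/h
Outlet flows (mol/h): A 571.38, H₂ 571.38, B 277.62
Sensible, products 25→210 °C: 25674 kJ/h
Q = ΔH = -27280 kJ/h = -7.5778 kW
Heat removed = 7.5778 kW

Q_out = 7.58 kW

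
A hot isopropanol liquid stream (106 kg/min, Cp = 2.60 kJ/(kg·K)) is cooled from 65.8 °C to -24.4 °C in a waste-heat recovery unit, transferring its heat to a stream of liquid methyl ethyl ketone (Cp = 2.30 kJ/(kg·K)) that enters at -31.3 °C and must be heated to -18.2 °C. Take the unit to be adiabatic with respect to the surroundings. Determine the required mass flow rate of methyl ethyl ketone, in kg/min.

ṁ_c = 825 kg/min

Heat released by hot stream: Q = 106 × 2.60 × (65.8 − -24.4) = 24859 kJ/min
Energy balance on cold side (adiabatic exchanger): Q = ṁ_c·Cp_c·(T_c,out − T_c,in)
ṁ_c = 24859 / [2.30 × (-18.2 − -31.3)] = 825.06 kg/min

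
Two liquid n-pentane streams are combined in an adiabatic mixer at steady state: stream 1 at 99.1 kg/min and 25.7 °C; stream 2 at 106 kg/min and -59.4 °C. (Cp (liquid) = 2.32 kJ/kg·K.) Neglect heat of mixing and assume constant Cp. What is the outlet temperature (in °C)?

No heat crosses the boundary, so H_out = H_in.
Σ ṁᵢCp,ᵢTᵢ = 99.1×2.32×25.7 + 106×2.32×-59.4 = -8698.9
Σ ṁᵢCp,ᵢ = 99.1×2.32 + 106×2.32 = 475.83
T_out = -8698.9 / 475.83 = -18.281 °C

T_out = -18.3 °C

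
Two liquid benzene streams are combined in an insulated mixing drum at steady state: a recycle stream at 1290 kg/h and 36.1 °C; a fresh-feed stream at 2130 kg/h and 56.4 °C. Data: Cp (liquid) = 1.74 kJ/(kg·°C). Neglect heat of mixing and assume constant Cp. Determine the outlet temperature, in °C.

Adiabatic, steady state ⇒ Σ ṁᵢCp,ᵢ(T_out − Tᵢ) = 0
T_out = Σ ṁᵢCp,ᵢTᵢ / Σ ṁᵢCp,ᵢ
      = 290060 / 5950.8 = 48.743 °C

T_out = 48.7 °C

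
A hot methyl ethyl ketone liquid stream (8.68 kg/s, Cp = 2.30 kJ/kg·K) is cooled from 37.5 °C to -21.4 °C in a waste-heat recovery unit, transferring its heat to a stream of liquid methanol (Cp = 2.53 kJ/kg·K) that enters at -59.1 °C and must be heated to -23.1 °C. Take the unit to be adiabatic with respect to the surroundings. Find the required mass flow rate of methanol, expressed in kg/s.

ṁ_c = 12.9 kg/s

Heat released by hot stream: Q = 8.68 × 2.30 × (37.5 − -21.4) = 1175.9 kJ/s
Energy balance on cold side (adiabatic exchanger): Q = ṁ_c·Cp_c·(T_c,out − T_c,in)
ṁ_c = 1175.9 / [2.53 × (-23.1 − -59.1)] = 12.91 kg/s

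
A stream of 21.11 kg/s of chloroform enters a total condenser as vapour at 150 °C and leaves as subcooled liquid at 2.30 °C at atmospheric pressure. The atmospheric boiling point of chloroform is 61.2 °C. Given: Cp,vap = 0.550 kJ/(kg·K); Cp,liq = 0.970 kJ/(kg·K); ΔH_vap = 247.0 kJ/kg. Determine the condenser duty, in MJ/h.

Q_c = 26800 MJ/h

vapour 150→61.2 °C: -48.84 kJ/kg
condensation at 61.2 °C: -247 kJ/kg
liquid 61.2→2.30 °C: -57.133 kJ/kg
Δh = -48.84 + -247 + -57.133 = -352.97 kJ/kg
Q = ṁ·Δh = 21.11 kg/s × -352.97 kJ/kg = -7451.3 kJ/s
|Q| = 7451.3 kW = 26825 MJ/h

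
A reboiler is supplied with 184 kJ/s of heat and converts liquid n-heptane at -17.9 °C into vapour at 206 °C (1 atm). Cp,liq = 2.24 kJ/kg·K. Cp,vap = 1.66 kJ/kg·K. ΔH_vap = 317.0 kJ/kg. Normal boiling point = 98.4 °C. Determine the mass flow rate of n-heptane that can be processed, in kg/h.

Δh = 2.24×(98.4−-17.9) + 317.0 + 1.66×(206−98.4) = 756.13 kJ/kg
Q = 184 kJ/s = 184 kJ/s = 662400 kJ/h
ṁ = Q/Δh = 662400 / 756.13 = 876.04 kg/h

ṁ = 876 kg/h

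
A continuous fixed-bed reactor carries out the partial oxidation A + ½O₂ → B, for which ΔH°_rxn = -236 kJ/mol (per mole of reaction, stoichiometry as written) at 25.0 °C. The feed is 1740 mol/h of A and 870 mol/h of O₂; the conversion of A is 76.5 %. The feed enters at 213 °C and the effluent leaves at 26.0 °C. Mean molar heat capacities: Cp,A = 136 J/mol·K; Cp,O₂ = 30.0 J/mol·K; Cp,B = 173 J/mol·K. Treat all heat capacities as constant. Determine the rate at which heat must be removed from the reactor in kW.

Q_out = 101 kW

Extent of reaction ξ = 0.765 × 1740 = 1331.1 mol/h
Reaction term: ξ·ΔH°_rxn = 1331.1 × -236 = -314140 kJ/h
Sensible, feed 213→25 °C: -49395 kJ/h
Outlet flows (mol/h): A 408.9, O₂ 204.45, B 1331.1
Sensible, products 25→26.0 °C: 292.02 kJ/h
Q = ΔH = -363240 kJ/h = -100.9 kW
Heat removed = 100.9 kW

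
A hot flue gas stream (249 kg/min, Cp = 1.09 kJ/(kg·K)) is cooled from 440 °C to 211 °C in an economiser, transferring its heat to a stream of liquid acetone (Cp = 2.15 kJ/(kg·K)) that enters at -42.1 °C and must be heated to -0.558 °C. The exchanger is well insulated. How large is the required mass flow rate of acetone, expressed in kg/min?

ṁ_c = 696 kg/min

Heat released by hot stream: Q = 249 × 1.09 × (440 − 211) = 62153 kJ/min
Energy balance on cold side (adiabatic exchanger): Q = ṁ_c·Cp_c·(T_c,out − T_c,in)
ṁ_c = 62153 / [2.15 × (-0.558 − -42.1)] = 695.88 kg/min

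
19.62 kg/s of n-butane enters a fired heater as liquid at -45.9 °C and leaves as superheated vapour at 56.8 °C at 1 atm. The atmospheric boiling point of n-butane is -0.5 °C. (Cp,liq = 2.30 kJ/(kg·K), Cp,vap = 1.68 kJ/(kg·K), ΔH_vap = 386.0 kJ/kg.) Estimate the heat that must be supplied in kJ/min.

liquid -45.9→-0.5 °C: 104.42 kJ/kg
vaporisation at -0.5 °C: 386 kJ/kg
vapour -0.5→56.8 °C: 96.264 kJ/kg
Δh = 104.42 + 386 + 96.264 = 586.68 kJ/kg
Q = ṁ·Δh = 19.62 kg/s × 586.68 kJ/kg = 11511 kJ/s
|Q| = 11511 kW = 690640 kJ/min

Q = 691000 kJ/min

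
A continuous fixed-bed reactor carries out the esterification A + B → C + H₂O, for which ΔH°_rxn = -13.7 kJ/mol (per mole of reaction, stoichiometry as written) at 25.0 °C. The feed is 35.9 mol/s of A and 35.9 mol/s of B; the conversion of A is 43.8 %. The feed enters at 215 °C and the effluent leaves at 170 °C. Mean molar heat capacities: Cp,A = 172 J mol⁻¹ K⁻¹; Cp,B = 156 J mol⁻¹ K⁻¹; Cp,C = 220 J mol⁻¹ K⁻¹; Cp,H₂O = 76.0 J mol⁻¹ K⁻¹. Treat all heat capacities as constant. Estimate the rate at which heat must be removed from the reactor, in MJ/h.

Extent of reaction ξ = 0.438 × 35.9 = 15.724 mol/s
Reaction term: ξ·ΔH°_rxn = 15.724 × -13.7 = -215.42 kJ/s
Sensible, feed 215→25 °C: -2237.3 kJ/s
Outlet flows (mol/s): A 20.176, B 20.176, C 15.724, H₂O 15.724
Sensible, products 25→170 °C: 1634.4 kJ/s
Q = ΔH = -818.27 kJ/s = -818.27 kW
Heat removed = 2945.8 MJ/h

Q_out = 2950 MJ/h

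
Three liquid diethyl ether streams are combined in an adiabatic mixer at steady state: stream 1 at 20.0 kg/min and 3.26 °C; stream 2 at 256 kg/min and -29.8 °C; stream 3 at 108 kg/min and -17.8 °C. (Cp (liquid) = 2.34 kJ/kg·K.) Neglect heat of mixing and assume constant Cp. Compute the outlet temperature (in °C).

T_out = -24.7 °C

No heat crosses the boundary, so H_out = H_in.
T_out = Σ ṁᵢCp,ᵢTᵢ / Σ ṁᵢCp,ᵢ
      = -22197 / 898.56 = -24.703 °C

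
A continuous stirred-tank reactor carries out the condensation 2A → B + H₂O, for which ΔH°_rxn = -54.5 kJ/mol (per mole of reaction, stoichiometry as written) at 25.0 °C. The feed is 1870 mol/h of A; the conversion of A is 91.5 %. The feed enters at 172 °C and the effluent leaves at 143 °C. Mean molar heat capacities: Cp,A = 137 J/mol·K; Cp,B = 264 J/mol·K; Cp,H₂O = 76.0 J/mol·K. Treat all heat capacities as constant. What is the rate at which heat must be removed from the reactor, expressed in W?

Q_out = 13200 W

Extent of reaction ξ = 0.915 × 1870 / 2 = 855.52 mol/h
Reaction term: ξ·ΔH°_rxn = 855.52 × -54.5 = -46626 kJ/h
Sensible, feed 172→25 °C: -37660 kJ/h
Outlet flows (mol/h): A 158.95, B 855.52, H₂O 855.52
Sensible, products 25→143 °C: 36893 kJ/h
Q = ΔH = -47393 kJ/h = -13.165 kW
Heat removed = 13165 W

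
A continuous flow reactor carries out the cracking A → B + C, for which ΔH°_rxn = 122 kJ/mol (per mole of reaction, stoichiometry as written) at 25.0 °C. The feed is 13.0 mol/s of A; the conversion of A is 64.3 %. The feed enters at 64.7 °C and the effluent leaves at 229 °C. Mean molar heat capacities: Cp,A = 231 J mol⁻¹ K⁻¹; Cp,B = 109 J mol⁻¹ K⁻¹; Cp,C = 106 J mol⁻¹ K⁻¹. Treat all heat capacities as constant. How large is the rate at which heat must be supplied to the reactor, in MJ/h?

Extent of reaction ξ = 0.643 × 13.0 = 8.359 mol/s
Reaction term: ξ·ΔH°_rxn = 8.359 × 122 = 1019.8 kJ/s
Sensible, feed 64.7→25 °C: -119.22 kJ/s
Outlet flows (mol/s): A 4.641, B 8.359, C 8.359
Sensible, products 25→229 °C: 585.33 kJ/s
Q = ΔH = 1485.9 kJ/s = 1485.9 kW
Heat supplied = 5349.3 MJ/h

Q_in = 5350 MJ/h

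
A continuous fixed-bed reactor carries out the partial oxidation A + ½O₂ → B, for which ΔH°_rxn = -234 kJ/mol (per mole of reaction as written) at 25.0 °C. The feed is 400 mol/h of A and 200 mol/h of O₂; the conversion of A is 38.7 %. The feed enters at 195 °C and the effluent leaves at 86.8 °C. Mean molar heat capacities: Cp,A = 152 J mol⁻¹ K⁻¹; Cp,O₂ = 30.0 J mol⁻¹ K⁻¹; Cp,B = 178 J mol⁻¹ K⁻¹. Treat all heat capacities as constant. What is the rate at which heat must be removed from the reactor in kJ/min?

Q_out = 722 kJ/min

Extent of reaction ξ = 0.387 × 400 = 154.8 mol/h
Reaction term: ξ·ΔH°_rxn = 154.8 × -234 = -36223 kJ/h
Sensible, feed 195→25 °C: -11356 kJ/h
Outlet flows (mol/h): A 245.2, O₂ 122.6, B 154.8
Sensible, products 25→86.8 °C: 4233.5 kJ/h
Q = ΔH = -43346 kJ/h = -12.04 kW
Heat removed = 722.43 kJ/min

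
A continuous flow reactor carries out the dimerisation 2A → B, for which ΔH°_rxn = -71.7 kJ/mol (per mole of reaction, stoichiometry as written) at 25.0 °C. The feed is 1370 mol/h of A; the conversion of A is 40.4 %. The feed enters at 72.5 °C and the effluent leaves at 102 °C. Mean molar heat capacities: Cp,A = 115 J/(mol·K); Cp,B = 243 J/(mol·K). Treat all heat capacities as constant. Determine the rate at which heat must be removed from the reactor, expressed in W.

Q_out = 4140 W

Extent of reaction ξ = 0.404 × 1370 / 2 = 276.74 mol/h
Reaction term: ξ·ΔH°_rxn = 276.74 × -71.7 = -19842 kJ/h
Sensible, feed 72.5→25 °C: -7483.6 kJ/h
Outlet flows (mol/h): A 816.52, B 276.74
Sensible, products 25→102 °C: 12408 kJ/h
Q = ΔH = -14918 kJ/h = -4.1438 kW
Heat removed = 4143.8 W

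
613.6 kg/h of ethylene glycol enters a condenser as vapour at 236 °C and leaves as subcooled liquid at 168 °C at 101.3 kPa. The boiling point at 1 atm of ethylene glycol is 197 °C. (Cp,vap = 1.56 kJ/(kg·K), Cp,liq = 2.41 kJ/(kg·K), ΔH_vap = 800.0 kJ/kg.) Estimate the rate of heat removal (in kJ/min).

Q_c = 9520 kJ/min

vapour 236→197 °C: -60.84 kJ/kg
condensation at 197 °C: -800 kJ/kg
liquid 197→168 °C: -69.89 kJ/kg
Δh = -60.84 + -800 + -69.89 = -930.73 kJ/kg
Q = ṁ·Δh = 613.6 kg/h × -930.73 kJ/kg = -571100 kJ/h
|Q| = 158.64 kW = 9518.3 kJ/min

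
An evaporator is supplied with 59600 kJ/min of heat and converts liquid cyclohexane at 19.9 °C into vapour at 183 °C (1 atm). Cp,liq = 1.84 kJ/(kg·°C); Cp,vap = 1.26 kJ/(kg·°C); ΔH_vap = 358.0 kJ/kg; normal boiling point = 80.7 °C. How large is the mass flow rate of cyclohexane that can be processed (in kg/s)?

ṁ = 1.66 kg/s

Δh = 1.84×(80.7−19.9) + 358.0 + 1.26×(183−80.7) = 598.77 kJ/kg
Q = 59600 kJ/min = 993.33 kJ/s = 993.33 kJ/s
ṁ = Q/Δh = 993.33 / 598.77 = 1.659 kg/s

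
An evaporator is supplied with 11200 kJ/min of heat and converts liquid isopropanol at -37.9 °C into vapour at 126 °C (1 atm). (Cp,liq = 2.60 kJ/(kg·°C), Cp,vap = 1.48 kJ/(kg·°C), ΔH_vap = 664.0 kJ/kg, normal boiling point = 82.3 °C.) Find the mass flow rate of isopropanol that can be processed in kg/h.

ṁ = 645 kg/h

Δh = 2.60×(82.3−-37.9) + 664.0 + 1.48×(126−82.3) = 1041.2 kJ/kg
Q = 11200 kJ/min = 186.67 kJ/s = 672000 kJ/h
ṁ = Q/Δh = 672000 / 1041.2 = 645.41 kg/h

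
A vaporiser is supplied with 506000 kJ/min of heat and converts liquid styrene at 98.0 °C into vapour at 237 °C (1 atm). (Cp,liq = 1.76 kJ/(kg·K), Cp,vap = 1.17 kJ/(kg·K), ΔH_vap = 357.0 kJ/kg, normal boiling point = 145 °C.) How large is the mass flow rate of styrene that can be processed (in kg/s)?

Δh = 1.76×(145−98.0) + 357.0 + 1.17×(237−145) = 547.36 kJ/kg
Q = 506000 kJ/min = 8433.3 kJ/s = 8433.3 kJ/s
ṁ = Q/Δh = 8433.3 / 547.36 = 15.407 kg/s

ṁ = 15.4 kg/s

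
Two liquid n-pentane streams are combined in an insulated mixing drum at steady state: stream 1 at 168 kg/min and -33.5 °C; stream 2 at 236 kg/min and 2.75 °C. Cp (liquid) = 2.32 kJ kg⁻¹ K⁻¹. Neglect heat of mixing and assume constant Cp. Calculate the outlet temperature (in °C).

No heat crosses the boundary, so H_out = H_in.
T_out = Σ ṁᵢCp,ᵢTᵢ / Σ ṁᵢCp,ᵢ
      = -11551 / 937.28 = -12.324 °C

T_out = -12.3 °C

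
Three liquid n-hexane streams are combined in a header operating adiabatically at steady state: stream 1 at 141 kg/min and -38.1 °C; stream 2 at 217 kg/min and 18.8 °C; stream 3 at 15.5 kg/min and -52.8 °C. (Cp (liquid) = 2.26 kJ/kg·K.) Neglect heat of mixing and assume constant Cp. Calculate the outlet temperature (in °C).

Adiabatic, steady state ⇒ Σ ṁᵢCp,ᵢ(T_out − Tᵢ) = 0
T_out = Σ ṁᵢCp,ᵢTᵢ / Σ ṁᵢCp,ᵢ
      = -4770.6 / 844.11 = -5.6517 °C

T_out = -5.65 °C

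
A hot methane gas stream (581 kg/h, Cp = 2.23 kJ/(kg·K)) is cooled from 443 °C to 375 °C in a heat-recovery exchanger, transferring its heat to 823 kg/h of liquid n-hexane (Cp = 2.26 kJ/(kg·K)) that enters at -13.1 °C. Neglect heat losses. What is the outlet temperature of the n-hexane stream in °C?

T_c,out = 34.3 °C

Heat released by hot stream: Q = 581 × 2.23 × (443 − 375) = 88103 kJ/h
Energy balance on cold side (adiabatic exchanger): Q = ṁ_c·Cp_c·(T_c,out − T_c,in)
T_c,out = -13.1 + 88103/(823 × 2.26) = 34.268 °C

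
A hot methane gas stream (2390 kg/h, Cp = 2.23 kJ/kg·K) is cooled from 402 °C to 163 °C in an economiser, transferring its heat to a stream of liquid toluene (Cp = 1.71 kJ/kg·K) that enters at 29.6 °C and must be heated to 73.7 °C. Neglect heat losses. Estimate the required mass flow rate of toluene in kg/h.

ṁ_c = 16900 kg/h

Heat released by hot stream: Q = 2390 × 2.23 × (402 − 163) = 1.2738e+06 kJ/h
Energy balance on cold side (adiabatic exchanger): Q = ṁ_c·Cp_c·(T_c,out − T_c,in)
ṁ_c = 1.2738e+06 / [1.71 × (73.7 − 29.6)] = 16891 kg/h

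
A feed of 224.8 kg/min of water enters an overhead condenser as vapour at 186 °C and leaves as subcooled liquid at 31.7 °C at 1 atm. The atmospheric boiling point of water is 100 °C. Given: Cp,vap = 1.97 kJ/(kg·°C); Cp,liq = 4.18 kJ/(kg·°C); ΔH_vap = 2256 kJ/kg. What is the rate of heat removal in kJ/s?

vapour 186→100 °C: -169.42 kJ/kg
condensation at 100 °C: -2256 kJ/kg
liquid 100→31.7 °C: -285.49 kJ/kg
Δh = -169.42 + -2256 + -285.49 = -2710.9 kJ/kg
Q = ṁ·Δh = 224.8 kg/min × -2710.9 kJ/kg = -609410 kJ/min
|Q| = 10157 kW

Q_c = 10200 kJ/s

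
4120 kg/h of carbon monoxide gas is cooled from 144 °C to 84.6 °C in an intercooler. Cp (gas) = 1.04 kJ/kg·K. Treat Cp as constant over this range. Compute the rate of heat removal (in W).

Q = ṁ·Cp·ΔT = 4120 × 1.04 × (84.6 − 144) = -254520 kJ/h
Converting: 254520 / 3600 s = 70.699 kW
Cooling duty = 70699 W

Q_c = 70700 W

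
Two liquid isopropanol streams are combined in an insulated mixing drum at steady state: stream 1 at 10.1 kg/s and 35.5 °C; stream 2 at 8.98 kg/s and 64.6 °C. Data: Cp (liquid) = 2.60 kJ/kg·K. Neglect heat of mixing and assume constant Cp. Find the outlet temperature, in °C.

Energy balance with Q = 0: Σ ṁᵢCp,ᵢ(T_out − Tᵢ) = 0
Σ ṁᵢCp,ᵢTᵢ = 10.1×2.60×35.5 + 8.98×2.60×64.6 = 2440.5
Σ ṁᵢCp,ᵢ = 10.1×2.60 + 8.98×2.60 = 49.608
T_out = 2440.5 / 49.608 = 49.196 °C

T_out = 49.2 °C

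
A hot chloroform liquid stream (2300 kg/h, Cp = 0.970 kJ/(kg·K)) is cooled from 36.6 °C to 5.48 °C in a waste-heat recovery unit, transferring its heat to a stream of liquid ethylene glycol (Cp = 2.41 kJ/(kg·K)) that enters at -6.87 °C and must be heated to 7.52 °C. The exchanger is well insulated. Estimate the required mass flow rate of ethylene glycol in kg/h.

Heat released by hot stream: Q = 2300 × 0.970 × (36.6 − 5.48) = 69429 kJ/h
Energy balance on cold side (adiabatic exchanger): Q = ṁ_c·Cp_c·(T_c,out − T_c,in)
ṁ_c = 69429 / [2.41 × (7.52 − -6.87)] = 2002 kg/h

ṁ_c = 2000 kg/h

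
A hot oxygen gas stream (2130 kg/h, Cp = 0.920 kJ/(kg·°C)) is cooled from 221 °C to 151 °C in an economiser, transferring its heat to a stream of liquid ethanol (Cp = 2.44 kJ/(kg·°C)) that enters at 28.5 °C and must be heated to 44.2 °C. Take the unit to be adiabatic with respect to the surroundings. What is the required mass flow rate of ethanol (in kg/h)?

Heat released by hot stream: Q = 2130 × 0.920 × (221 − 151) = 137170 kJ/h
Energy balance on cold side (adiabatic exchanger): Q = ṁ_c·Cp_c·(T_c,out − T_c,in)
ṁ_c = 137170 / [2.44 × (44.2 − 28.5)] = 3580.8 kg/h

ṁ_c = 3580 kg/h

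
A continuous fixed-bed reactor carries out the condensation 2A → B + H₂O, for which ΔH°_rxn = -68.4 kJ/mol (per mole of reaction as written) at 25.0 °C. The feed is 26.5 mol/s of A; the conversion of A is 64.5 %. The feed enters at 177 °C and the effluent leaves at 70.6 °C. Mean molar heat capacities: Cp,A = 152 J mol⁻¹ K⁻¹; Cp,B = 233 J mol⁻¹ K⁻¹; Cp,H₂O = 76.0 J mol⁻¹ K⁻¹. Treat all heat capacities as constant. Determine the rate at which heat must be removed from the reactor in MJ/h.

Extent of reaction ξ = 0.645 × 26.5 / 2 = 8.5463 mol/s
Reaction term: ξ·ΔH°_rxn = 8.5463 × -68.4 = -584.56 kJ/s
Sensible, feed 177→25 °C: -612.26 kJ/s
Outlet flows (mol/s): A 9.4075, B 8.5463, H₂O 8.5463
Sensible, products 25→70.6 °C: 185.63 kJ/s
Q = ΔH = -1011.2 kJ/s = -1011.2 kW
Heat removed = 3640.3 MJ/h

Q_out = 3640 MJ/h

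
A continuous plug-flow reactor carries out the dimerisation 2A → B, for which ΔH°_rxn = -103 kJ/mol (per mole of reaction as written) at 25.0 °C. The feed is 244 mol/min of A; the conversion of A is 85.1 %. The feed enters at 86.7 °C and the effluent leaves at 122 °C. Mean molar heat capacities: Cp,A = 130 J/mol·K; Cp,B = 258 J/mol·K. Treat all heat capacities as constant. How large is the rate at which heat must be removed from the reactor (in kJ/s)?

Extent of reaction ξ = 0.851 × 244 / 2 = 103.82 mol/min
Reaction term: ξ·ΔH°_rxn = 103.82 × -103 = -10694 kJ/min
Sensible, feed 86.7→25 °C: -1957.1 kJ/min
Outlet flows (mol/min): A 36.356, B 103.82
Sensible, products 25→122 °C: 3056.7 kJ/min
Q = ΔH = -9594.1 kJ/min = -159.9 kW
Heat removed = 159.9 kJ/s

Q_out = 160 kJ/s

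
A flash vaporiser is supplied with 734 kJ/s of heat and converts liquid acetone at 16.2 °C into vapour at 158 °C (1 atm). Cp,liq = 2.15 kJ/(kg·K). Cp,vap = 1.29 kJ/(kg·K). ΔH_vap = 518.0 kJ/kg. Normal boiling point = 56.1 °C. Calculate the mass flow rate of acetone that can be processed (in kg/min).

ṁ = 59.9 kg/min

Δh = 2.15×(56.1−16.2) + 518.0 + 1.29×(158−56.1) = 735.24 kJ/kg
Q = 734 kJ/s = 734 kJ/s = 44040 kJ/min
ṁ = Q/Δh = 44040 / 735.24 = 59.899 kg/min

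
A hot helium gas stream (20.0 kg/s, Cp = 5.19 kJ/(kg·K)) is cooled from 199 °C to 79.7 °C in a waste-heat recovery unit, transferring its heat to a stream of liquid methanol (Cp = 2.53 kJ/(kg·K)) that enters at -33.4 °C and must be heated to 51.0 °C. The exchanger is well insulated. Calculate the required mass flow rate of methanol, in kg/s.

Heat released by hot stream: Q = 20.0 × 5.19 × (199 − 79.7) = 12383 kJ/s
Energy balance on cold side (adiabatic exchanger): Q = ṁ_c·Cp_c·(T_c,out − T_c,in)
ṁ_c = 12383 / [2.53 × (51.0 − -33.4)] = 57.993 kg/s

ṁ_c = 58.0 kg/s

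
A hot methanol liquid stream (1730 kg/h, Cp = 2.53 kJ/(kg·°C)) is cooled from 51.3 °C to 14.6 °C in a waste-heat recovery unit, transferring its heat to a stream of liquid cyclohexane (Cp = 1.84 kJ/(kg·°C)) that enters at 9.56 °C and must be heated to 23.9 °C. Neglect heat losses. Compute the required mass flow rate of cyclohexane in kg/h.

ṁ_c = 6090 kg/h

Heat released by hot stream: Q = 1730 × 2.53 × (51.3 − 14.6) = 160630 kJ/h
Energy balance on cold side (adiabatic exchanger): Q = ṁ_c·Cp_c·(T_c,out − T_c,in)
ṁ_c = 160630 / [1.84 × (23.9 − 9.56)] = 6087.9 kg/h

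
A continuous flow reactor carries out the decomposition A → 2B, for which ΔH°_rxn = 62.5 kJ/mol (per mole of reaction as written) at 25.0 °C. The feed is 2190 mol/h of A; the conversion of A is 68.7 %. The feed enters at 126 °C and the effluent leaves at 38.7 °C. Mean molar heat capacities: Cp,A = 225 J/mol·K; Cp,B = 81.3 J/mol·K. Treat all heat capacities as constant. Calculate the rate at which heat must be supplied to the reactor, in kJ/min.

Q_in = 829 kJ/min

Extent of reaction ξ = 0.687 × 2190 = 1504.5 mol/h
Reaction term: ξ·ΔH°_rxn = 1504.5 × 62.5 = 94033 kJ/h
Sensible, feed 126→25 °C: -49768 kJ/h
Outlet flows (mol/h): A 685.47, B 3009.1
Sensible, products 25→38.7 °C: 5464.5 kJ/h
Q = ΔH = 49730 kJ/h = 13.814 kW
Heat supplied = 828.83 kJ/min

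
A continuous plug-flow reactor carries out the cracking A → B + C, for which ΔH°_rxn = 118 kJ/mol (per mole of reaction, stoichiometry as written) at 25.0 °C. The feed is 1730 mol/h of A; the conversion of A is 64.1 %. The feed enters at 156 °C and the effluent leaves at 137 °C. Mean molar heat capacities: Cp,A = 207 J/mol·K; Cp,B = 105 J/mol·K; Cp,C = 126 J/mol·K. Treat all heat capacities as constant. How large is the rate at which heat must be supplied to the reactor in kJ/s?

Q_in = 35.3 kJ/s

Extent of reaction ξ = 0.641 × 1730 = 1108.9 mol/h
Reaction term: ξ·ΔH°_rxn = 1108.9 × 118 = 130850 kJ/h
Sensible, feed 156→25 °C: -46912 kJ/h
Outlet flows (mol/h): A 621.07, B 1108.9, C 1108.9
Sensible, products 25→137 °C: 43089 kJ/h
Q = ΔH = 127030 kJ/h = 35.286 kW
Heat supplied = 35.286 kJ/s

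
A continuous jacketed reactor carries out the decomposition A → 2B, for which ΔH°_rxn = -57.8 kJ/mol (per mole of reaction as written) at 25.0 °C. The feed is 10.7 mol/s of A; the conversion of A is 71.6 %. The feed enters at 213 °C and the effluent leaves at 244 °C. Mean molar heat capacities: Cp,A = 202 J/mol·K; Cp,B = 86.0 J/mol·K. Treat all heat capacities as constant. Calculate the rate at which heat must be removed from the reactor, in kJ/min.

Q_out = 25600 kJ/min

Extent of reaction ξ = 0.716 × 10.7 = 7.6612 mol/s
Reaction term: ξ·ΔH°_rxn = 7.6612 × -57.8 = -442.82 kJ/s
Sensible, feed 213→25 °C: -406.34 kJ/s
Outlet flows (mol/s): A 3.0388, B 15.322
Sensible, products 25→244 °C: 423.01 kJ/s
Q = ΔH = -426.15 kJ/s = -426.15 kW
Heat removed = 25569 kJ/min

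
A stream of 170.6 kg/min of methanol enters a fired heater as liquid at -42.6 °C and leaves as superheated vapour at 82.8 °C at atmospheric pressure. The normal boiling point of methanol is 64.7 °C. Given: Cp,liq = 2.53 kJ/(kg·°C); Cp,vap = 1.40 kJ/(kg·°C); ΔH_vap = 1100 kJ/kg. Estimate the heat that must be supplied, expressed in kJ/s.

liquid -42.6→64.7 °C: 271.47 kJ/kg
vaporisation at 64.7 °C: 1100 kJ/kg
vapour 64.7→82.8 °C: 25.34 kJ/kg
Δh = 271.47 + 1100 + 25.34 = 1396.8 kJ/kg
Q = ṁ·Δh = 170.6 kg/min × 1396.8 kJ/kg = 238300 kJ/min
|Q| = 3971.6 kW

Q = 3970 kJ/s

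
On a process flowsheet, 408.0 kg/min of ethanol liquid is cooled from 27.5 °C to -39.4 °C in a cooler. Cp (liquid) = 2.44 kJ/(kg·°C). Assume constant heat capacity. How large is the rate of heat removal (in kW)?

Q_c = 1110 kW

Q = ṁ·Cp·ΔT = 408.0 × 2.44 × (-39.4 − 27.5) = -66600 kJ/min
Converting: 66600 / 60 s = 1110 kW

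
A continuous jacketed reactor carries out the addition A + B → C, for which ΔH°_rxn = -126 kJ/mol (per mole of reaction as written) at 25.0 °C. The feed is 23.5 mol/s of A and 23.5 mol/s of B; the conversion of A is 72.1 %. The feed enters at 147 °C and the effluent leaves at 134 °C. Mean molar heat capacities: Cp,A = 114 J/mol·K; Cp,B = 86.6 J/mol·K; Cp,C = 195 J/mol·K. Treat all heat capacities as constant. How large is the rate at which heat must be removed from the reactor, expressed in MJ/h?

Extent of reaction ξ = 0.721 × 23.5 = 16.944 mol/s
Reaction term: ξ·ΔH°_rxn = 16.944 × -126 = -2134.9 kJ/s
Sensible, feed 147→25 °C: -575.12 kJ/s
Outlet flows (mol/s): A 6.5565, B 6.5565, C 16.944
Sensible, products 25→134 °C: 503.49 kJ/s
Q = ΔH = -2206.5 kJ/s = -2206.5 kW
Heat removed = 7943.4 MJ/h

Q_out = 7940 MJ/h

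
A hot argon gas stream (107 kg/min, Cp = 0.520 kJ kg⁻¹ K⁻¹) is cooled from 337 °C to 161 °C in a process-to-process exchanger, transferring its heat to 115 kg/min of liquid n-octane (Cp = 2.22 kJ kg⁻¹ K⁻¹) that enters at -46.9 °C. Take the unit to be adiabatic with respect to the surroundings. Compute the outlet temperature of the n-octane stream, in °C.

T_c,out = -8.54 °C

Heat released by hot stream: Q = 107 × 0.520 × (337 − 161) = 9792.6 kJ/min
Energy balance on cold side (adiabatic exchanger): Q = ṁ_c·Cp_c·(T_c,out − T_c,in)
T_c,out = -46.9 + 9792.6/(115 × 2.22) = -8.5426 °C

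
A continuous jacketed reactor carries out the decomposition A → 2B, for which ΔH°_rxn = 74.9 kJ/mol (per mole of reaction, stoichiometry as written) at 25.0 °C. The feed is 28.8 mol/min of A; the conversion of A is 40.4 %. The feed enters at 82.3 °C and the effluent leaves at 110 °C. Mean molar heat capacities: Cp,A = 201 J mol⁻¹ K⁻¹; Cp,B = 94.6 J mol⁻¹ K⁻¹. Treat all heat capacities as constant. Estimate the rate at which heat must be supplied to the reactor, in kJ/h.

Extent of reaction ξ = 0.404 × 28.8 = 11.635 mol/min
Reaction term: ξ·ΔH°_rxn = 11.635 × 74.9 = 871.48 kJ/min
Sensible, feed 82.3→25 °C: -331.7 kJ/min
Outlet flows (mol/min): A 17.165, B 23.27
Sensible, products 25→110 °C: 480.38 kJ/min
Q = ΔH = 1020.2 kJ/min = 17.003 kW
Heat supplied = 61209 kJ/h

Q_in = 61200 kJ/h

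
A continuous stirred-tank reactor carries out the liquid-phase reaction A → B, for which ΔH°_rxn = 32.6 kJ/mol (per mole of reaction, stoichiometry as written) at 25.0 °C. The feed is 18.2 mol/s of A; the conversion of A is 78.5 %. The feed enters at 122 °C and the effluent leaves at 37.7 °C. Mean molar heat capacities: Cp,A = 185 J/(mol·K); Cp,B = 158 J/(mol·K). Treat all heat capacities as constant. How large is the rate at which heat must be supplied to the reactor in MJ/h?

Q_in = 637 MJ/h

Extent of reaction ξ = 0.785 × 18.2 = 14.287 mol/s
Reaction term: ξ·ΔH°_rxn = 14.287 × 32.6 = 465.76 kJ/s
Sensible, feed 122→25 °C: -326.6 kJ/s
Outlet flows (mol/s): A 3.913, B 14.287
Sensible, products 25→37.7 °C: 37.862 kJ/s
Q = ΔH = 177.02 kJ/s = 177.02 kW
Heat supplied = 637.27 MJ/h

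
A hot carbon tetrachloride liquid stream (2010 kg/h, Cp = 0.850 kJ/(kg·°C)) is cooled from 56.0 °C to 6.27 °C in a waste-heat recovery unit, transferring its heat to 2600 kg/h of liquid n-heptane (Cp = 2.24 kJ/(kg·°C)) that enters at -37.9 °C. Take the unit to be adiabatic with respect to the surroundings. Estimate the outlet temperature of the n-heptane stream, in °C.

T_c,out = -23.3 °C

Heat released by hot stream: Q = 2010 × 0.850 × (56.0 − 6.27) = 84964 kJ/h
Energy balance on cold side (adiabatic exchanger): Q = ṁ_c·Cp_c·(T_c,out − T_c,in)
T_c,out = -37.9 + 84964/(2600 × 2.24) = -23.311 °C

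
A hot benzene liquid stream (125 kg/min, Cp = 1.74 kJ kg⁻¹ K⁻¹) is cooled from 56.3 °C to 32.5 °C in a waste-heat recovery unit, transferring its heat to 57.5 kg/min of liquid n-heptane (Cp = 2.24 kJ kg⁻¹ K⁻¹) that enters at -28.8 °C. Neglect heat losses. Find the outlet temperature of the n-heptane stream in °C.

T_c,out = 11.4 °C

Heat released by hot stream: Q = 125 × 1.74 × (56.3 − 32.5) = 5176.5 kJ/min
Energy balance on cold side (adiabatic exchanger): Q = ṁ_c·Cp_c·(T_c,out − T_c,in)
T_c,out = -28.8 + 5176.5/(57.5 × 2.24) = 11.39 °C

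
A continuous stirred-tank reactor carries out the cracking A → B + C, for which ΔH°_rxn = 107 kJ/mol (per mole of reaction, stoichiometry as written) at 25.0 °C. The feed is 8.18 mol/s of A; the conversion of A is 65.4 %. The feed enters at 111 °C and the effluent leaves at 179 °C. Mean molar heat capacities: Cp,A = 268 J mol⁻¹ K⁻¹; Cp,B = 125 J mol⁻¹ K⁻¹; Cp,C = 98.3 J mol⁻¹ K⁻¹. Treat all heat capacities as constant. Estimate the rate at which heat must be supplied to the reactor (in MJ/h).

Q_in = 2460 MJ/h

Extent of reaction ξ = 0.654 × 8.18 = 5.3497 mol/s
Reaction term: ξ·ΔH°_rxn = 5.3497 × 107 = 572.42 kJ/s
Sensible, feed 111→25 °C: -188.53 kJ/s
Outlet flows (mol/s): A 2.8303, B 5.3497, C 5.3497
Sensible, products 25→179 °C: 300.78 kJ/s
Q = ΔH = 684.67 kJ/s = 684.67 kW
Heat supplied = 2464.8 MJ/h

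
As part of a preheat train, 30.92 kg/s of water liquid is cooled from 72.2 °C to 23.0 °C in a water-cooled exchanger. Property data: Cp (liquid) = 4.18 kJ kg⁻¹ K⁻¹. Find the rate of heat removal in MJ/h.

Q = ṁ·Cp·ΔT = 30.92 × 4.18 × (23.0 − 72.2) = -6358.9 kJ/s
Cooling duty = 22892 MJ/h

Q_c = 22900 MJ/h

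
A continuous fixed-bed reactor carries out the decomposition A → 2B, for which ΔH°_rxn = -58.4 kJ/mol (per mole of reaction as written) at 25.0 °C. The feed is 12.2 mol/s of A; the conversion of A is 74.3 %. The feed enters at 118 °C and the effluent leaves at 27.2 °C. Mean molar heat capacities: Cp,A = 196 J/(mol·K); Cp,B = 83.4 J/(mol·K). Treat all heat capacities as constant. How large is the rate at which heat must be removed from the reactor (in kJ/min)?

Q_out = 44800 kJ/min

Extent of reaction ξ = 0.743 × 12.2 = 9.0646 mol/s
Reaction term: ξ·ΔH°_rxn = 9.0646 × -58.4 = -529.37 kJ/s
Sensible, feed 118→25 °C: -222.38 kJ/s
Outlet flows (mol/s): A 3.1354, B 18.129
Sensible, products 25→27.2 °C: 4.6783 kJ/s
Q = ΔH = -747.08 kJ/s = -747.08 kW
Heat removed = 44825 kJ/min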